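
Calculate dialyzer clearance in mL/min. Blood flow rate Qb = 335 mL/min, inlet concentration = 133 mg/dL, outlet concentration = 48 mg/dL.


K = Qb * (Cb_in - Cb_out) / Cb_in
K = 335 * (133 - 48) / 133
K = 214.1 mL/min


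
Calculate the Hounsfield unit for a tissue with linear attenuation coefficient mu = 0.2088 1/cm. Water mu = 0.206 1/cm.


HU = ((mu_tissue - mu_water) / mu_water) * 1000
HU = ((0.2088 - 0.206) / 0.206) * 1000
HU = 13.59


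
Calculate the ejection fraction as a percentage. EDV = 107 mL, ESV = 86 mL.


SV = EDV - ESV = 107 - 86 = 21 mL
EF = SV/EDV * 100 = 21/107 * 100
EF = 19.63%


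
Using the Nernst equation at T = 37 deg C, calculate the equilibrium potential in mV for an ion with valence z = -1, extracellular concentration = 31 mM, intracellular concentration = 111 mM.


E = (RT/(zF)) * ln(C_out/C_in)
T = 37 + 273.15 = 310.15 K
E = (8.314 * 310.15 / (-1 * 96485)) * ln(31/111)
E = 34.09 mV


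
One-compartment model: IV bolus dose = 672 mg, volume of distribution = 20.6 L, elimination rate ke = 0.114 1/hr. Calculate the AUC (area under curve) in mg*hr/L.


C0 = Dose/Vd = 672/20.6 = 32.6214 mg/L
AUC = C0/ke = 32.6214/0.114
AUC = 286.2 mg*hr/L


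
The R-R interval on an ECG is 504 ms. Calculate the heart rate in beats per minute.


HR = 60 / RR_interval(s)
RR = 504 ms = 0.504 s
HR = 60 / 0.504 = 119 bpm


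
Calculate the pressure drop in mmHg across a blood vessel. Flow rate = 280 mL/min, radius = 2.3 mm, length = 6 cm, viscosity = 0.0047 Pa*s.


dP = 8*mu*L*Q / (pi*r^4)
Q = 280 mL/min = 4.66667e-06 m^3/s
dP = 119.753 Pa = 119.753 / 133.322 mmHg = 0.8982 mmHg


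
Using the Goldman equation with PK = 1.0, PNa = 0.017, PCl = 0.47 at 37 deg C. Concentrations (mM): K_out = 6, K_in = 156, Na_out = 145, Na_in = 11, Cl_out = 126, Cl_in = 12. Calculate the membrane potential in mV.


Vm = (RT/F)*ln((PK*Ko + PNa*Nao + PCl*Cli)/(PK*Ki + PNa*Nai + PCl*Clo))
Numer = 14.105, Denom = 215.407
Vm = -72.85 mV


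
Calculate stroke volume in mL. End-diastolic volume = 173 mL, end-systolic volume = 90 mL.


SV = EDV - ESV
SV = 173 - 90
SV = 83 mL


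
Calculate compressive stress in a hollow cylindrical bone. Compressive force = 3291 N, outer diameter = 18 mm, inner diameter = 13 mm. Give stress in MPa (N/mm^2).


A = pi*(r_o^2 - r_i^2)
r_o = 9 mm, r_i = 6.5 mm
A = 121.737 mm^2
sigma = F/A = 3291 / 121.737
sigma = 27.03 MPa


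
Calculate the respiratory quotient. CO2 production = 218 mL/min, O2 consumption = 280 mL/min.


RQ = VCO2 / VO2
RQ = 218 / 280
RQ = 0.7786


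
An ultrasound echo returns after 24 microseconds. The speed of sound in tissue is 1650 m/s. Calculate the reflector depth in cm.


depth = c * t / 2
t = 24 us = 2.4000e-05 s
depth = 1650 * 2.4000e-05 / 2
depth = 0.0198 m = 1.98 cm


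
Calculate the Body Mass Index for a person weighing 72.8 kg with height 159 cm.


BMI = weight / height^2
height = 159 cm = 1.59 m
BMI = 72.8 / 1.59^2
BMI = 28.8 kg/m^2


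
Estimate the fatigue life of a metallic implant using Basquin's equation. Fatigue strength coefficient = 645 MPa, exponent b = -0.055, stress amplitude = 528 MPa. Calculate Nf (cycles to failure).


sigma_a = sigma_f' * (2Nf)^b
2Nf = (sigma_a/sigma_f')^(1/b)
2Nf = (528/645)^(1/-0.055)
2Nf = 38.060014
Nf = 19.03


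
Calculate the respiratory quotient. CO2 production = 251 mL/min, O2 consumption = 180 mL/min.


RQ = VCO2 / VO2
RQ = 251 / 180
RQ = 1.394


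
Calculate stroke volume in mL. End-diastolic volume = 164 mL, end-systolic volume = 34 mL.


SV = EDV - ESV
SV = 164 - 34
SV = 130 mL


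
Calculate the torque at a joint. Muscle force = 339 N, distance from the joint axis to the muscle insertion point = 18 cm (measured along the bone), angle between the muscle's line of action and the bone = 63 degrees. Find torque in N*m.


Torque = F * d * sin(theta)   (moment arm = d*sin(theta))
d = 18 cm = 0.18 m
Torque = 339 * 0.18 * sin(63)
Torque = 54.37 N*m


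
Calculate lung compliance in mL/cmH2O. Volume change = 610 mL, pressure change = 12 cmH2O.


C = dV / dP
C = 610 / 12
C = 50.83 mL/cmH2O


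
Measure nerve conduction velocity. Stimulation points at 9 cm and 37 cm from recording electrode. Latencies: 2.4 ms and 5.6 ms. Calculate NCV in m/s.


Distance = (37 - 9) / 100 = 0.28 m
dt = (5.6 - 2.4) / 1000 = 0.0032 s
NCV = dist / dt = 87.5 m/s


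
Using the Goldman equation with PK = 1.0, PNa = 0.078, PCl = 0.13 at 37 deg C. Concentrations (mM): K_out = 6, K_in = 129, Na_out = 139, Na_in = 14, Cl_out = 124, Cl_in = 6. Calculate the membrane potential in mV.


Vm = (RT/F)*ln((PK*Ko + PNa*Nao + PCl*Cli)/(PK*Ki + PNa*Nai + PCl*Clo))
Numer = 17.622, Denom = 146.212
Vm = -56.55 mV


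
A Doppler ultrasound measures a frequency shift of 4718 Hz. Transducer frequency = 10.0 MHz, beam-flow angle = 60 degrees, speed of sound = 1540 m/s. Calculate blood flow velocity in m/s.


v = fd * c / (2 * f0 * cos(theta))
v = 4718 * 1540 / (2 * 1.0000e+07 * cos(60))
v = 0.7266 m/s


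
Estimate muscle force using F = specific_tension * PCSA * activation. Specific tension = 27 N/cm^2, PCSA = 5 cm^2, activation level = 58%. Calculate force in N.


F = sigma * PCSA * activation
F = 27 * 5 * 0.58
F = 78.3 N


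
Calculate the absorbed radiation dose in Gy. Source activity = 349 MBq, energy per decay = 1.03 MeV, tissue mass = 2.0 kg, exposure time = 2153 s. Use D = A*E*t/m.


A = 349 MBq = 3.4900e+08 Bq
E = 1.03 MeV = 1.65006e-13 J
D = A*E*t/m = 3.4900e+08*1.65006e-13*2153/2.0
D = 0.06199 Gy


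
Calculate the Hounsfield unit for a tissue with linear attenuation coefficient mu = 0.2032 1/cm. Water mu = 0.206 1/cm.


HU = ((mu_tissue - mu_water) / mu_water) * 1000
HU = ((0.2032 - 0.206) / 0.206) * 1000
HU = -13.59


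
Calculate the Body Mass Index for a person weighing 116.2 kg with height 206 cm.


BMI = weight / height^2
height = 206 cm = 2.06 m
BMI = 116.2 / 2.06^2
BMI = 27.38 kg/m^2


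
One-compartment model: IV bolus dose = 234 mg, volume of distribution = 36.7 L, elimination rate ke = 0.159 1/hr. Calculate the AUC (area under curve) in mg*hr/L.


C0 = Dose/Vd = 234/36.7 = 6.37602 mg/L
AUC = C0/ke = 6.37602/0.159
AUC = 40.1 mg*hr/L


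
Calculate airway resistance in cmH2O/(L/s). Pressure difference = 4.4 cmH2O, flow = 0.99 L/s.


R = dP / flow
R = 4.4 / 0.99
R = 4.444 cmH2O/(L/s)


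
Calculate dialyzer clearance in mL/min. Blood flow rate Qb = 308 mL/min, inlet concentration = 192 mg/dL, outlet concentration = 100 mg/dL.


K = Qb * (Cb_in - Cb_out) / Cb_in
K = 308 * (192 - 100) / 192
K = 147.6 mL/min


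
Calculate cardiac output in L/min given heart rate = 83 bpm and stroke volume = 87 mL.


CO = HR * SV
CO = 83 * 87 / 1000
CO = 7.221 L/min


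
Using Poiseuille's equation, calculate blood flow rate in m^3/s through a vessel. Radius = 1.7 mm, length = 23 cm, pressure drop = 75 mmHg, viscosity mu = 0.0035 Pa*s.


Q = pi*r^4*dP / (8*mu*L)
r = 0.0017 m, L = 0.23 m
dP = 75 mmHg = 9999.15 Pa
Q = 4.0740e-05 m^3/s


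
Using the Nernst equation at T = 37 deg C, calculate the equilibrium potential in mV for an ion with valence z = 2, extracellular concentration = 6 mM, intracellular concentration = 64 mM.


E = (RT/(zF)) * ln(C_out/C_in)
T = 37 + 273.15 = 310.15 K
E = (8.314 * 310.15 / (2 * 96485)) * ln(6/64)
E = -31.63 mV


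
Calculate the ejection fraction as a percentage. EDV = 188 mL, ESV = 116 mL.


SV = EDV - ESV = 188 - 116 = 72 mL
EF = SV/EDV * 100 = 72/188 * 100
EF = 38.3%


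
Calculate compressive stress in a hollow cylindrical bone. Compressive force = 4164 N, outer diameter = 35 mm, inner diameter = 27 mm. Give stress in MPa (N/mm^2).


A = pi*(r_o^2 - r_i^2)
r_o = 17.5 mm, r_i = 13.5 mm
A = 389.557 mm^2
sigma = F/A = 4164 / 389.557
sigma = 10.69 MPa


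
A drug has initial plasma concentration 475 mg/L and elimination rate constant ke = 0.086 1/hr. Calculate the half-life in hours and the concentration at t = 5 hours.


t_half = ln(2) / ke = 0.693147 / 0.086 = 8.06 hr
C(t) = C0 * exp(-ke*t) = 475 * exp(-0.086*5)
C(5) = 309 mg/L


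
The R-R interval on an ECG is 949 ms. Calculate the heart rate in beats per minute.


HR = 60 / RR_interval(s)
RR = 949 ms = 0.949 s
HR = 60 / 0.949 = 63.22 bpm


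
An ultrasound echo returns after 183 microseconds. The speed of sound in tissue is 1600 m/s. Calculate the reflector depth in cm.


depth = c * t / 2
t = 183 us = 1.8300e-04 s
depth = 1600 * 1.8300e-04 / 2
depth = 0.1464 m = 14.64 cm


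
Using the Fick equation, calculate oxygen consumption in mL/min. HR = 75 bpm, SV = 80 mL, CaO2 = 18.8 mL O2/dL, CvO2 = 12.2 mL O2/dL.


CO = HR*SV = 75*80/1000 = 6 L/min
a-v O2 diff = 18.8 - 12.2 = 6.6 mL/dL
VO2 = CO * (CaO2-CvO2) * 10 dL/L
VO2 = 6 * 6.6 * 10
VO2 = 396 mL/min


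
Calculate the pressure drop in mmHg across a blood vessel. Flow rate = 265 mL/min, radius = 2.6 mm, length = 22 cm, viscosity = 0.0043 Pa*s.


dP = 8*mu*L*Q / (pi*r^4)
Q = 265 mL/min = 4.41667e-06 m^3/s
dP = 232.827 Pa = 232.827 / 133.322 mmHg = 1.746 mmHg


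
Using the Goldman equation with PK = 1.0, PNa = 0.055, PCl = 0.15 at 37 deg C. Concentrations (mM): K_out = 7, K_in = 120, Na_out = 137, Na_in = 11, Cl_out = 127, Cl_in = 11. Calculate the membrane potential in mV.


Vm = (RT/F)*ln((PK*Ko + PNa*Nao + PCl*Cli)/(PK*Ki + PNa*Nai + PCl*Clo))
Numer = 16.185, Denom = 139.655
Vm = -57.6 mV


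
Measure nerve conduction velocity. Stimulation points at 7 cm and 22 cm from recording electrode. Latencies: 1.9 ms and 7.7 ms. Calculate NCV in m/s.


Distance = (22 - 7) / 100 = 0.15 m
dt = (7.7 - 1.9) / 1000 = 0.0058 s
NCV = dist / dt = 25.86 m/s


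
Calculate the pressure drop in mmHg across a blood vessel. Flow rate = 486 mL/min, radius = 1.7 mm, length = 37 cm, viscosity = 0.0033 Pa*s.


dP = 8*mu*L*Q / (pi*r^4)
Q = 486 mL/min = 8.1e-06 m^3/s
dP = 3015.4 Pa = 3015.4 / 133.322 mmHg = 22.62 mmHg


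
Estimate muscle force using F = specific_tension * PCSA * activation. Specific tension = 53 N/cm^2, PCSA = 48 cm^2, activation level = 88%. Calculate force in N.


F = sigma * PCSA * activation
F = 53 * 48 * 0.88
F = 2239 N


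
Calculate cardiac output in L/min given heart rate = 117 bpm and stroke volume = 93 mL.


CO = HR * SV
CO = 117 * 93 / 1000
CO = 10.88 L/min


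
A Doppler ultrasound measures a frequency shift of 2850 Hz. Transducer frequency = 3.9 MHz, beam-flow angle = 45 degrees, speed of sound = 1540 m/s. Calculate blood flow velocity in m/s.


v = fd * c / (2 * f0 * cos(theta))
v = 2850 * 1540 / (2 * 3.9000e+06 * cos(45))
v = 0.7958 m/s


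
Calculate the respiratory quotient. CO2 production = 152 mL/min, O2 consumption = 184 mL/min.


RQ = VCO2 / VO2
RQ = 152 / 184
RQ = 0.8261


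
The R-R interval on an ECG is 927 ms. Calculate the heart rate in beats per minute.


HR = 60 / RR_interval(s)
RR = 927 ms = 0.927 s
HR = 60 / 0.927 = 64.72 bpm


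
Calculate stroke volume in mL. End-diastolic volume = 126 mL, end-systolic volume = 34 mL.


SV = EDV - ESV
SV = 126 - 34
SV = 92 mL


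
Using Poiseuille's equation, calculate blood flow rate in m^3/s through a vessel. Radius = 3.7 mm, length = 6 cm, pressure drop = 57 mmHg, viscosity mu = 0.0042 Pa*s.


Q = pi*r^4*dP / (8*mu*L)
r = 0.0037 m, L = 0.06 m
dP = 57 mmHg = 7599.354 Pa
Q = 0.002219 m^3/s


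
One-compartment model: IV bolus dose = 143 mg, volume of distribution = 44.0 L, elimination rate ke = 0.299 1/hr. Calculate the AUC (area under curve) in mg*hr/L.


C0 = Dose/Vd = 143/44.0 = 3.25 mg/L
AUC = C0/ke = 3.25/0.299
AUC = 10.87 mg*hr/L


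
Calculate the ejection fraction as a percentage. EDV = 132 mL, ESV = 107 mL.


SV = EDV - ESV = 132 - 107 = 25 mL
EF = SV/EDV * 100 = 25/132 * 100
EF = 18.94%


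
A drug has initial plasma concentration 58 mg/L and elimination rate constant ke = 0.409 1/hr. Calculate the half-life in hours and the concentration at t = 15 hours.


t_half = ln(2) / ke = 0.693147 / 0.409 = 1.695 hr
C(t) = C0 * exp(-ke*t) = 58 * exp(-0.409*15)
C(15) = 0.1256 mg/L


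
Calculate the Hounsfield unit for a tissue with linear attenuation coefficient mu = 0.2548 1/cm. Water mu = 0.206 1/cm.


HU = ((mu_tissue - mu_water) / mu_water) * 1000
HU = ((0.2548 - 0.206) / 0.206) * 1000
HU = 236.9


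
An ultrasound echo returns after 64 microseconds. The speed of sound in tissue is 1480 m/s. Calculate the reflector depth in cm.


depth = c * t / 2
t = 64 us = 6.4000e-05 s
depth = 1480 * 6.4000e-05 / 2
depth = 0.04736 m = 4.736 cm


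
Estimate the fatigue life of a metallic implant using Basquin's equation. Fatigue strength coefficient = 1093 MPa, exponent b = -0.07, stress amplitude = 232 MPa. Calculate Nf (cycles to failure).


sigma_a = sigma_f' * (2Nf)^b
2Nf = (sigma_a/sigma_f')^(1/b)
2Nf = (232/1093)^(1/-0.07)
2Nf = 4.1321298e+09
Nf = 2.0661e+09


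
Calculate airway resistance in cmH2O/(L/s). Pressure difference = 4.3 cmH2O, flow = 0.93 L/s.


R = dP / flow
R = 4.3 / 0.93
R = 4.624 cmH2O/(L/s)


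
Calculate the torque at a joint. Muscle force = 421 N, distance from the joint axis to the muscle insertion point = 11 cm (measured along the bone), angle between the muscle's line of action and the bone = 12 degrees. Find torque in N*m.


Torque = F * d * sin(theta)   (moment arm = d*sin(theta))
d = 11 cm = 0.11 m
Torque = 421 * 0.11 * sin(12)
Torque = 9.628 N*m


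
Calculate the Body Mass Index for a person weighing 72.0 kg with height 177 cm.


BMI = weight / height^2
height = 177 cm = 1.77 m
BMI = 72.0 / 1.77^2
BMI = 22.98 kg/m^2


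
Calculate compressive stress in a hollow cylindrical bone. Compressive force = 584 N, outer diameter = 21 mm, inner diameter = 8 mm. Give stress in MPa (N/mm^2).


A = pi*(r_o^2 - r_i^2)
r_o = 10.5 mm, r_i = 4 mm
A = 296.095 mm^2
sigma = F/A = 584 / 296.095
sigma = 1.972 MPa


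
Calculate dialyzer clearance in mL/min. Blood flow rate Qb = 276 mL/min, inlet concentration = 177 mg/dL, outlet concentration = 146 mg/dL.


K = Qb * (Cb_in - Cb_out) / Cb_in
K = 276 * (177 - 146) / 177
K = 48.34 mL/min


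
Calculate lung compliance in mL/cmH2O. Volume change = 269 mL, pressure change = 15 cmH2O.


C = dV / dP
C = 269 / 15
C = 17.93 mL/cmH2O


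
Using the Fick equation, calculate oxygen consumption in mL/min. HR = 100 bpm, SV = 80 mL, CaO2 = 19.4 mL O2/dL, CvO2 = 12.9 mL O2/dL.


CO = HR*SV = 100*80/1000 = 8 L/min
a-v O2 diff = 19.4 - 12.9 = 6.5 mL/dL
VO2 = CO * (CaO2-CvO2) * 10 dL/L
VO2 = 8 * 6.5 * 10
VO2 = 520 mL/min


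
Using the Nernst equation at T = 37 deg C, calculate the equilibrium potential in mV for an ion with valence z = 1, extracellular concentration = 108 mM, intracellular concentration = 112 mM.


E = (RT/(zF)) * ln(C_out/C_in)
T = 37 + 273.15 = 310.15 K
E = (8.314 * 310.15 / (1 * 96485)) * ln(108/112)
E = -0.9719 mV


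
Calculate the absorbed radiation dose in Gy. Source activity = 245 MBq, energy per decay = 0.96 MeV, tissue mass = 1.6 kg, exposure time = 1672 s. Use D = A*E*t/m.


A = 245 MBq = 2.4500e+08 Bq
E = 0.96 MeV = 1.53792e-13 J
D = A*E*t/m = 2.4500e+08*1.53792e-13*1672/1.6
D = 0.03937 Gy


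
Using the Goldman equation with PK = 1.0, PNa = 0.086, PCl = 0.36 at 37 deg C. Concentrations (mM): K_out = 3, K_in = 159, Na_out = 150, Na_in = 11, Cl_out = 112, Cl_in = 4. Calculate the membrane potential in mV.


Vm = (RT/F)*ln((PK*Ko + PNa*Nao + PCl*Cli)/(PK*Ki + PNa*Nai + PCl*Clo))
Numer = 17.34, Denom = 200.266
Vm = -65.39 mV


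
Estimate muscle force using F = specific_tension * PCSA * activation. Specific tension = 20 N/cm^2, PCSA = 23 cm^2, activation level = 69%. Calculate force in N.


F = sigma * PCSA * activation
F = 20 * 23 * 0.69
F = 317.4 N


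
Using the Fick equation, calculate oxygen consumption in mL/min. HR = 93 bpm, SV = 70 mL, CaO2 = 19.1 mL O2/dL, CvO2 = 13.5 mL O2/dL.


CO = HR*SV = 93*70/1000 = 6.51 L/min
a-v O2 diff = 19.1 - 13.5 = 5.6 mL/dL
VO2 = CO * (CaO2-CvO2) * 10 dL/L
VO2 = 6.51 * 5.6 * 10
VO2 = 364.6 mL/min


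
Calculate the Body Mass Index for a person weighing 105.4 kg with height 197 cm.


BMI = weight / height^2
height = 197 cm = 1.97 m
BMI = 105.4 / 1.97^2
BMI = 27.16 kg/m^2


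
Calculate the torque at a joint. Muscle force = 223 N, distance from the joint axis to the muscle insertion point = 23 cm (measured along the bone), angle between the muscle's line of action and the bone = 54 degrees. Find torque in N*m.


Torque = F * d * sin(theta)   (moment arm = d*sin(theta))
d = 23 cm = 0.23 m
Torque = 223 * 0.23 * sin(54)
Torque = 41.49 N*m


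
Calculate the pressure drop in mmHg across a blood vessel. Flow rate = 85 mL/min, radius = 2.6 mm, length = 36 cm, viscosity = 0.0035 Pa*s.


dP = 8*mu*L*Q / (pi*r^4)
Q = 85 mL/min = 1.41667e-06 m^3/s
dP = 99.4686 Pa = 99.4686 / 133.322 mmHg = 0.7461 mmHg


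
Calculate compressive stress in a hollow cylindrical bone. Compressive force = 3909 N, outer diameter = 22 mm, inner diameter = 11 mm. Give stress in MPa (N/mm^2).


A = pi*(r_o^2 - r_i^2)
r_o = 11 mm, r_i = 5.5 mm
A = 285.1 mm^2
sigma = F/A = 3909 / 285.1
sigma = 13.71 MPa


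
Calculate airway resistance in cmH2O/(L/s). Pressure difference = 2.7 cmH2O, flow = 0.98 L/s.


R = dP / flow
R = 2.7 / 0.98
R = 2.755 cmH2O/(L/s)


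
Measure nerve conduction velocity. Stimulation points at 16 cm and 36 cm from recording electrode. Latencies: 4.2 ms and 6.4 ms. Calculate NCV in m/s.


Distance = (36 - 16) / 100 = 0.2 m
dt = (6.4 - 4.2) / 1000 = 0.0022 s
NCV = dist / dt = 90.91 m/s


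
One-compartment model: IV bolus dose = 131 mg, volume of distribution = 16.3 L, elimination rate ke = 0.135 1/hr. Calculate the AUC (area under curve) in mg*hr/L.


C0 = Dose/Vd = 131/16.3 = 8.03681 mg/L
AUC = C0/ke = 8.03681/0.135
AUC = 59.53 mg*hr/L


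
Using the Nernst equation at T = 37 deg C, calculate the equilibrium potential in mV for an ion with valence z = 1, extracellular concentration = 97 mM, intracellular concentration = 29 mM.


E = (RT/(zF)) * ln(C_out/C_in)
T = 37 + 273.15 = 310.15 K
E = (8.314 * 310.15 / (1 * 96485)) * ln(97/29)
E = 32.27 mV


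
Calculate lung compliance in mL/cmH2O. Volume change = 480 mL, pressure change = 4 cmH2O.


C = dV / dP
C = 480 / 4
C = 120 mL/cmH2O


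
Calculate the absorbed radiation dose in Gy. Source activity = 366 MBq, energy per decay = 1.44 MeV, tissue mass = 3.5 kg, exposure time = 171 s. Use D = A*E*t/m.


A = 366 MBq = 3.6600e+08 Bq
E = 1.44 MeV = 2.30688e-13 J
D = A*E*t/m = 3.6600e+08*2.30688e-13*171/3.5
D = 0.004125 Gy


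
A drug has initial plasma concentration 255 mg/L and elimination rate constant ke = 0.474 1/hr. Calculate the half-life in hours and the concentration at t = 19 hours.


t_half = ln(2) / ke = 0.693147 / 0.474 = 1.462 hr
C(t) = C0 * exp(-ke*t) = 255 * exp(-0.474*19)
C(19) = 0.03128 mg/L


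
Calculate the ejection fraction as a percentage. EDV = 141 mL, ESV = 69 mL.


SV = EDV - ESV = 141 - 69 = 72 mL
EF = SV/EDV * 100 = 72/141 * 100
EF = 51.06%


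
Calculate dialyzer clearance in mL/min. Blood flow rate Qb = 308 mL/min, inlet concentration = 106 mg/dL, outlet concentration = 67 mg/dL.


K = Qb * (Cb_in - Cb_out) / Cb_in
K = 308 * (106 - 67) / 106
K = 113.3 mL/min


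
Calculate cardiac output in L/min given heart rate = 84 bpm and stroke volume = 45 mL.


CO = HR * SV
CO = 84 * 45 / 1000
CO = 3.78 L/min


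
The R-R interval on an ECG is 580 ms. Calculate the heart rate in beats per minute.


HR = 60 / RR_interval(s)
RR = 580 ms = 0.58 s
HR = 60 / 0.58 = 103.4 bpm


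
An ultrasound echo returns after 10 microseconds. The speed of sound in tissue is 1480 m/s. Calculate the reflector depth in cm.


depth = c * t / 2
t = 10 us = 1.0000e-05 s
depth = 1480 * 1.0000e-05 / 2
depth = 0.0074 m = 0.74 cm


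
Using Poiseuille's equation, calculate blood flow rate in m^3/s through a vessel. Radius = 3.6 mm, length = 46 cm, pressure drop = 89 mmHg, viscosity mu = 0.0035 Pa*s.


Q = pi*r^4*dP / (8*mu*L)
r = 0.0036 m, L = 0.46 m
dP = 89 mmHg = 11865.658 Pa
Q = 4.8611e-04 m^3/s


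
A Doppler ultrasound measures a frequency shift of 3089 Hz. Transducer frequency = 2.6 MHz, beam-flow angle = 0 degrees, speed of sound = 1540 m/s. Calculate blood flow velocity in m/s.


v = fd * c / (2 * f0 * cos(theta))
v = 3089 * 1540 / (2 * 2.6000e+06 * cos(0))
v = 0.9148 m/s


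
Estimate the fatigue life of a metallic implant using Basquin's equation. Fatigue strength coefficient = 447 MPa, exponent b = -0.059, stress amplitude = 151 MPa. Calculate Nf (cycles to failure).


sigma_a = sigma_f' * (2Nf)^b
2Nf = (sigma_a/sigma_f')^(1/b)
2Nf = (151/447)^(1/-0.059)
2Nf = 97421279
Nf = 4.8711e+07


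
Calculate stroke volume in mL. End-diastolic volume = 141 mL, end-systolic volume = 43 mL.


SV = EDV - ESV
SV = 141 - 43
SV = 98 mL


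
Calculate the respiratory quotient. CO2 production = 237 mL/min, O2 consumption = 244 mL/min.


RQ = VCO2 / VO2
RQ = 237 / 244
RQ = 0.9713


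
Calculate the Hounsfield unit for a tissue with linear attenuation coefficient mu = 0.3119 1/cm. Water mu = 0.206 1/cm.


HU = ((mu_tissue - mu_water) / mu_water) * 1000
HU = ((0.3119 - 0.206) / 0.206) * 1000
HU = 514.1


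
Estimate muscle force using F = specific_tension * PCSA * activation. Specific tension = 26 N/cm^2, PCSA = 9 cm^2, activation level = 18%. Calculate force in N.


F = sigma * PCSA * activation
F = 26 * 9 * 0.18
F = 42.12 N


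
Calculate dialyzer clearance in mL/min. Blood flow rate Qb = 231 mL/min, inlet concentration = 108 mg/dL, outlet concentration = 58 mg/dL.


K = Qb * (Cb_in - Cb_out) / Cb_in
K = 231 * (108 - 58) / 108
K = 106.9 mL/min


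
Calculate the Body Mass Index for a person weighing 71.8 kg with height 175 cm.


BMI = weight / height^2
height = 175 cm = 1.75 m
BMI = 71.8 / 1.75^2
BMI = 23.44 kg/m^2


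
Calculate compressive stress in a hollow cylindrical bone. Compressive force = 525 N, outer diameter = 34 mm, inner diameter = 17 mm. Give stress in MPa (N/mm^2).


A = pi*(r_o^2 - r_i^2)
r_o = 17 mm, r_i = 8.5 mm
A = 680.94 mm^2
sigma = F/A = 525 / 680.94
sigma = 0.771 MPa


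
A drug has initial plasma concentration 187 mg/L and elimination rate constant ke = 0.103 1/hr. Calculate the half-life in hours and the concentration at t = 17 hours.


t_half = ln(2) / ke = 0.693147 / 0.103 = 6.73 hr
C(t) = C0 * exp(-ke*t) = 187 * exp(-0.103*17)
C(17) = 32.46 mg/L


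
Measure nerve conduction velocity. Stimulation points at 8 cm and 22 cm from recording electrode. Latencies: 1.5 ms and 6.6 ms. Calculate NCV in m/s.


Distance = (22 - 8) / 100 = 0.14 m
dt = (6.6 - 1.5) / 1000 = 0.0051 s
NCV = dist / dt = 27.45 m/s


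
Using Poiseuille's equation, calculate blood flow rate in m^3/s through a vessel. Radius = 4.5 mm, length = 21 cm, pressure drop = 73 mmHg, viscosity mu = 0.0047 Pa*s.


Q = pi*r^4*dP / (8*mu*L)
r = 0.0045 m, L = 0.21 m
dP = 73 mmHg = 9732.506 Pa
Q = 0.001588 m^3/s


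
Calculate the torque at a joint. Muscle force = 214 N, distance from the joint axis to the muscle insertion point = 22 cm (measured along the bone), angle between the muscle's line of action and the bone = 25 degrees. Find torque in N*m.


Torque = F * d * sin(theta)   (moment arm = d*sin(theta))
d = 22 cm = 0.22 m
Torque = 214 * 0.22 * sin(25)
Torque = 19.9 N*m


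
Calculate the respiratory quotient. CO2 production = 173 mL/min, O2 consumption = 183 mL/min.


RQ = VCO2 / VO2
RQ = 173 / 183
RQ = 0.9454


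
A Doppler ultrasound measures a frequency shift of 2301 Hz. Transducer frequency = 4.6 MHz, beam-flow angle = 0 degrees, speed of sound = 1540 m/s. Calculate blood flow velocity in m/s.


v = fd * c / (2 * f0 * cos(theta))
v = 2301 * 1540 / (2 * 4.6000e+06 * cos(0))
v = 0.3852 m/s


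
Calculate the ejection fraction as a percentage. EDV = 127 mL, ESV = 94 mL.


SV = EDV - ESV = 127 - 94 = 33 mL
EF = SV/EDV * 100 = 33/127 * 100
EF = 25.98%


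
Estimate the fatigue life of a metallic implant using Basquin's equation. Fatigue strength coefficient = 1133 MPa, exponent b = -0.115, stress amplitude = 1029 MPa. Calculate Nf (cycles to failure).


sigma_a = sigma_f' * (2Nf)^b
2Nf = (sigma_a/sigma_f')^(1/b)
2Nf = (1029/1133)^(1/-0.115)
2Nf = 2.309961
Nf = 1.155


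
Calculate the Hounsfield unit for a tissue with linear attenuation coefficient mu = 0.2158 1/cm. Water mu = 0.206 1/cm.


HU = ((mu_tissue - mu_water) / mu_water) * 1000
HU = ((0.2158 - 0.206) / 0.206) * 1000
HU = 47.57


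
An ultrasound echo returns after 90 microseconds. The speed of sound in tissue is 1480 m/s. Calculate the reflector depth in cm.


depth = c * t / 2
t = 90 us = 9.0000e-05 s
depth = 1480 * 9.0000e-05 / 2
depth = 0.0666 m = 6.66 cm


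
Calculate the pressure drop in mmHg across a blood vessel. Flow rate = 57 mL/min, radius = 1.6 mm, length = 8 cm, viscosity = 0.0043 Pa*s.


dP = 8*mu*L*Q / (pi*r^4)
Q = 57 mL/min = 9.5e-07 m^3/s
dP = 126.982 Pa = 126.982 / 133.322 mmHg = 0.9524 mmHg


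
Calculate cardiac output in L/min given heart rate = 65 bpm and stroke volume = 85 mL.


CO = HR * SV
CO = 65 * 85 / 1000
CO = 5.525 L/min


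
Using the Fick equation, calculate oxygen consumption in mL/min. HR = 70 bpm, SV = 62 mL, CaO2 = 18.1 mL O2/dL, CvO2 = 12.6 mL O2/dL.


CO = HR*SV = 70*62/1000 = 4.34 L/min
a-v O2 diff = 18.1 - 12.6 = 5.5 mL/dL
VO2 = CO * (CaO2-CvO2) * 10 dL/L
VO2 = 4.34 * 5.5 * 10
VO2 = 238.7 mL/min


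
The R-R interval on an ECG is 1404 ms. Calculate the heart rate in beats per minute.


HR = 60 / RR_interval(s)
RR = 1404 ms = 1.404 s
HR = 60 / 1.404 = 42.74 bpm


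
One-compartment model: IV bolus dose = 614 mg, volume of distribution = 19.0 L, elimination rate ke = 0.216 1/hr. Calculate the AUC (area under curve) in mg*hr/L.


C0 = Dose/Vd = 614/19.0 = 32.3158 mg/L
AUC = C0/ke = 32.3158/0.216
AUC = 149.6 mg*hr/L


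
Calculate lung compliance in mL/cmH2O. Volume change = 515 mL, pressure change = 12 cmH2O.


C = dV / dP
C = 515 / 12
C = 42.92 mL/cmH2O


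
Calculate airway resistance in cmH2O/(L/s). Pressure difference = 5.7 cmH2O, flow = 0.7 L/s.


R = dP / flow
R = 5.7 / 0.7
R = 8.143 cmH2O/(L/s)


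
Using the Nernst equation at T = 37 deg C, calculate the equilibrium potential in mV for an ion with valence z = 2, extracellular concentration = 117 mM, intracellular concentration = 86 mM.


E = (RT/(zF)) * ln(C_out/C_in)
T = 37 + 273.15 = 310.15 K
E = (8.314 * 310.15 / (2 * 96485)) * ln(117/86)
E = 4.113 mV


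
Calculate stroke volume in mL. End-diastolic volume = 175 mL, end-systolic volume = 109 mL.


SV = EDV - ESV
SV = 175 - 109
SV = 66 mL


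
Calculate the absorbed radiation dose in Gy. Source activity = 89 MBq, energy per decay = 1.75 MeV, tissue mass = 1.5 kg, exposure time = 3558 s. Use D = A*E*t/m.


A = 89 MBq = 8.9000e+07 Bq
E = 1.75 MeV = 2.8035e-13 J
D = A*E*t/m = 8.9000e+07*2.8035e-13*3558/1.5
D = 0.05918 Gy


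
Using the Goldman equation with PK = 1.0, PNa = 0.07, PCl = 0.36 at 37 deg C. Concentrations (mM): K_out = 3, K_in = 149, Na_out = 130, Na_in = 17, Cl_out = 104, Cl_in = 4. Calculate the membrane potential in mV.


Vm = (RT/F)*ln((PK*Ko + PNa*Nao + PCl*Cli)/(PK*Ki + PNa*Nai + PCl*Clo))
Numer = 13.54, Denom = 187.63
Vm = -70.26 mV


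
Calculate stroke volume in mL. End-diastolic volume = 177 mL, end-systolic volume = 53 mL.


SV = EDV - ESV
SV = 177 - 53
SV = 124 mL


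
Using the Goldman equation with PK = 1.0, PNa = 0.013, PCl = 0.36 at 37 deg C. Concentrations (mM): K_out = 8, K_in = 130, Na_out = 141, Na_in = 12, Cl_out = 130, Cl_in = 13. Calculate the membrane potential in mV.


Vm = (RT/F)*ln((PK*Ko + PNa*Nao + PCl*Cli)/(PK*Ki + PNa*Nai + PCl*Clo))
Numer = 14.513, Denom = 176.956
Vm = -66.84 mV


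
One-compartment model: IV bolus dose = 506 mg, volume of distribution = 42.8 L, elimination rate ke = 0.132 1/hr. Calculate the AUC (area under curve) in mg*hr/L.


C0 = Dose/Vd = 506/42.8 = 11.8224 mg/L
AUC = C0/ke = 11.8224/0.132
AUC = 89.56 mg*hr/L


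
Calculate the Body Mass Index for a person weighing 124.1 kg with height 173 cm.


BMI = weight / height^2
height = 173 cm = 1.73 m
BMI = 124.1 / 1.73^2
BMI = 41.46 kg/m^2


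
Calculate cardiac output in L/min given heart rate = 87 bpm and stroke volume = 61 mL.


CO = HR * SV
CO = 87 * 61 / 1000
CO = 5.307 L/min


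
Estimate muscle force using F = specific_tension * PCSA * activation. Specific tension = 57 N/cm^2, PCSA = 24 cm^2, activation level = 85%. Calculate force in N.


F = sigma * PCSA * activation
F = 57 * 24 * 0.85
F = 1163 N


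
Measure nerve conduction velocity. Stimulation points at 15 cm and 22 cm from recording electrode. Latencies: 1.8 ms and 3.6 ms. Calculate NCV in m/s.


Distance = (22 - 15) / 100 = 0.07 m
dt = (3.6 - 1.8) / 1000 = 0.0018 s
NCV = dist / dt = 38.89 m/s


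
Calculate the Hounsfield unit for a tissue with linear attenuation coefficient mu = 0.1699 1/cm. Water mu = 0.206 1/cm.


HU = ((mu_tissue - mu_water) / mu_water) * 1000
HU = ((0.1699 - 0.206) / 0.206) * 1000
HU = -175.2


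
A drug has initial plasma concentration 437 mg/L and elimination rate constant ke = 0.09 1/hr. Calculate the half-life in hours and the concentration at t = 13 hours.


t_half = ln(2) / ke = 0.693147 / 0.09 = 7.702 hr
C(t) = C0 * exp(-ke*t) = 437 * exp(-0.09*13)
C(13) = 135.6 mg/L


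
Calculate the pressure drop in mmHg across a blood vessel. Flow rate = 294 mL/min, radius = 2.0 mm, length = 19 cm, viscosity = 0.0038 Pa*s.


dP = 8*mu*L*Q / (pi*r^4)
Q = 294 mL/min = 4.9e-06 m^3/s
dP = 563.058 Pa = 563.058 / 133.322 mmHg = 4.223 mmHg


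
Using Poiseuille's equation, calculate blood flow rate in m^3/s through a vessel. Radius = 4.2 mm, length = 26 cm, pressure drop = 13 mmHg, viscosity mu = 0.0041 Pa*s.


Q = pi*r^4*dP / (8*mu*L)
r = 0.0042 m, L = 0.26 m
dP = 13 mmHg = 1733.186 Pa
Q = 1.9868e-04 m^3/s


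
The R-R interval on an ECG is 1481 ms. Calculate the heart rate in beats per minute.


HR = 60 / RR_interval(s)
RR = 1481 ms = 1.481 s
HR = 60 / 1.481 = 40.51 bpm


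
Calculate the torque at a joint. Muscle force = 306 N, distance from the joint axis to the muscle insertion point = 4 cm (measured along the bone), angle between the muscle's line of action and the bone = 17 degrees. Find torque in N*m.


Torque = F * d * sin(theta)   (moment arm = d*sin(theta))
d = 4 cm = 0.04 m
Torque = 306 * 0.04 * sin(17)
Torque = 3.579 N*m


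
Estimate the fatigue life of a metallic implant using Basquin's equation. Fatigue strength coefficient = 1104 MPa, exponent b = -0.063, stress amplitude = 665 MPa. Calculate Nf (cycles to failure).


sigma_a = sigma_f' * (2Nf)^b
2Nf = (sigma_a/sigma_f')^(1/b)
2Nf = (665/1104)^(1/-0.063)
2Nf = 3121.7895
Nf = 1561


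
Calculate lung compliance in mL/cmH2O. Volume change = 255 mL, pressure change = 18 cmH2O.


C = dV / dP
C = 255 / 18
C = 14.17 mL/cmH2O


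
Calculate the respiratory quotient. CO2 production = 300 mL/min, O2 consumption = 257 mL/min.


RQ = VCO2 / VO2
RQ = 300 / 257
RQ = 1.167


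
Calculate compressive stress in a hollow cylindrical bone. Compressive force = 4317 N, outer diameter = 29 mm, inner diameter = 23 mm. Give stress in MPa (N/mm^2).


A = pi*(r_o^2 - r_i^2)
r_o = 14.5 mm, r_i = 11.5 mm
A = 245.044 mm^2
sigma = F/A = 4317 / 245.044
sigma = 17.62 MPa


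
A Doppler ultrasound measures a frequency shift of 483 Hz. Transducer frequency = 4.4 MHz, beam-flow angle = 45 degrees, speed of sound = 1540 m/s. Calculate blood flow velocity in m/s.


v = fd * c / (2 * f0 * cos(theta))
v = 483 * 1540 / (2 * 4.4000e+06 * cos(45))
v = 0.1195 m/s


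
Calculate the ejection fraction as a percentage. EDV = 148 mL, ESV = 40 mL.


SV = EDV - ESV = 148 - 40 = 108 mL
EF = SV/EDV * 100 = 108/148 * 100
EF = 72.97%


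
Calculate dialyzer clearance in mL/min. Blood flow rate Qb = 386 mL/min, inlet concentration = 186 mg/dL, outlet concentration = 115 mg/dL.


K = Qb * (Cb_in - Cb_out) / Cb_in
K = 386 * (186 - 115) / 186
K = 147.3 mL/min


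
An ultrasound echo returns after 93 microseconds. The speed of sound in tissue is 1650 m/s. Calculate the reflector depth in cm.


depth = c * t / 2
t = 93 us = 9.3000e-05 s
depth = 1650 * 9.3000e-05 / 2
depth = 0.076725 m = 7.6725 cm


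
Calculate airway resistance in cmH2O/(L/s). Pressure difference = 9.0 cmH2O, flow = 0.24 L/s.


R = dP / flow
R = 9.0 / 0.24
R = 37.5 cmH2O/(L/s)


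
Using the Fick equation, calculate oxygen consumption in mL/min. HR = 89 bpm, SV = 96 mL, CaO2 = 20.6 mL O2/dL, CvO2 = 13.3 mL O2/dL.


CO = HR*SV = 89*96/1000 = 8.544 L/min
a-v O2 diff = 20.6 - 13.3 = 7.3 mL/dL
VO2 = CO * (CaO2-CvO2) * 10 dL/L
VO2 = 8.544 * 7.3 * 10
VO2 = 623.7 mL/min


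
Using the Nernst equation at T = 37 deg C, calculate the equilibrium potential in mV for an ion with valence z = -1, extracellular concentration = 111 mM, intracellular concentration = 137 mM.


E = (RT/(zF)) * ln(C_out/C_in)
T = 37 + 273.15 = 310.15 K
E = (8.314 * 310.15 / (-1 * 96485)) * ln(111/137)
E = 5.624 mV


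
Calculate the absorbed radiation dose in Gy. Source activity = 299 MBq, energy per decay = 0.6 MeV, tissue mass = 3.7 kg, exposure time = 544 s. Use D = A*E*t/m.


A = 299 MBq = 2.9900e+08 Bq
E = 0.6 MeV = 9.612e-14 J
D = A*E*t/m = 2.9900e+08*9.612e-14*544/3.7
D = 0.004226 Gy


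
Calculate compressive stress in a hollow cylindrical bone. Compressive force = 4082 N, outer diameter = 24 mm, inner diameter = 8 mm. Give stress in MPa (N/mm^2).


A = pi*(r_o^2 - r_i^2)
r_o = 12 mm, r_i = 4 mm
A = 402.124 mm^2
sigma = F/A = 4082 / 402.124
sigma = 10.15 MPa


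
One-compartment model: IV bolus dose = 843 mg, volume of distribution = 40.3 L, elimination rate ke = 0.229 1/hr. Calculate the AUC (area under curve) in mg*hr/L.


C0 = Dose/Vd = 843/40.3 = 20.9181 mg/L
AUC = C0/ke = 20.9181/0.229
AUC = 91.35 mg*hr/L


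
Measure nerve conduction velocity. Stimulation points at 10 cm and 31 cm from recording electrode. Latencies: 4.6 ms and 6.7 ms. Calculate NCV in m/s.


Distance = (31 - 10) / 100 = 0.21 m
dt = (6.7 - 4.6) / 1000 = 0.0021 s
NCV = dist / dt = 100 m/s


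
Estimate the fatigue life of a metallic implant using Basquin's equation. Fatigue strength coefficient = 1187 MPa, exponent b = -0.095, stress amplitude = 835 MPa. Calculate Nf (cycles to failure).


sigma_a = sigma_f' * (2Nf)^b
2Nf = (sigma_a/sigma_f')^(1/b)
2Nf = (835/1187)^(1/-0.095)
2Nf = 40.555025
Nf = 20.28


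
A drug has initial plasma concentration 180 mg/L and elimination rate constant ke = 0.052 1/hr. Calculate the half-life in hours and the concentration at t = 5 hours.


t_half = ln(2) / ke = 0.693147 / 0.052 = 13.33 hr
C(t) = C0 * exp(-ke*t) = 180 * exp(-0.052*5)
C(5) = 138.8 mg/L


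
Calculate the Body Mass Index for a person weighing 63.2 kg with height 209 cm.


BMI = weight / height^2
height = 209 cm = 2.09 m
BMI = 63.2 / 2.09^2
BMI = 14.47 kg/m^2


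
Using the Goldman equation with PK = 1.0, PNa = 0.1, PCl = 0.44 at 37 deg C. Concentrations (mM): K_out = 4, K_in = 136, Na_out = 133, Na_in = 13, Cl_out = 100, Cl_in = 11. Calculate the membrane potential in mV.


Vm = (RT/F)*ln((PK*Ko + PNa*Nao + PCl*Cli)/(PK*Ki + PNa*Nai + PCl*Clo))
Numer = 22.14, Denom = 181.3
Vm = -56.2 mV


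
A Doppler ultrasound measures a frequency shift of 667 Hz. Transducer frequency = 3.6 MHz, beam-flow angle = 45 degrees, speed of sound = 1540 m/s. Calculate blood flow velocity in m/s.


v = fd * c / (2 * f0 * cos(theta))
v = 667 * 1540 / (2 * 3.6000e+06 * cos(45))
v = 0.2018 m/s


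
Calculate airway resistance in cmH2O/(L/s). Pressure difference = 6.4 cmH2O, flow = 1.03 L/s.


R = dP / flow
R = 6.4 / 1.03
R = 6.214 cmH2O/(L/s)


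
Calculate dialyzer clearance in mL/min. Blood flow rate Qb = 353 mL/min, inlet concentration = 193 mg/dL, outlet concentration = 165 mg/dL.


K = Qb * (Cb_in - Cb_out) / Cb_in
K = 353 * (193 - 165) / 193
K = 51.21 mL/min


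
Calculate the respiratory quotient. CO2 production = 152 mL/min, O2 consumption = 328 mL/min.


RQ = VCO2 / VO2
RQ = 152 / 328
RQ = 0.4634


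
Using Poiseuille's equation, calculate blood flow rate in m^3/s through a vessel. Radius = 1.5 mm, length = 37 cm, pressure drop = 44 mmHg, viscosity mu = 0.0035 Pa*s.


Q = pi*r^4*dP / (8*mu*L)
r = 0.0015 m, L = 0.37 m
dP = 44 mmHg = 5866.168 Pa
Q = 9.0055e-06 m^3/s


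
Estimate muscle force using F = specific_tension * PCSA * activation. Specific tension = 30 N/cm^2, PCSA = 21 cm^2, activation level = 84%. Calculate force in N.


F = sigma * PCSA * activation
F = 30 * 21 * 0.84
F = 529.2 N


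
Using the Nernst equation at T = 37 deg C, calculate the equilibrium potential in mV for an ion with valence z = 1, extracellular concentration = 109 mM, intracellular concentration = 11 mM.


E = (RT/(zF)) * ln(C_out/C_in)
T = 37 + 273.15 = 310.15 K
E = (8.314 * 310.15 / (1 * 96485)) * ln(109/11)
E = 61.29 mV


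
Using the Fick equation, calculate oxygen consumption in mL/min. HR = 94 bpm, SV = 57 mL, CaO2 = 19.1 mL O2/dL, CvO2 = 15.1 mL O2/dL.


CO = HR*SV = 94*57/1000 = 5.358 L/min
a-v O2 diff = 19.1 - 15.1 = 4 mL/dL
VO2 = CO * (CaO2-CvO2) * 10 dL/L
VO2 = 5.358 * 4 * 10
VO2 = 214.3 mL/min


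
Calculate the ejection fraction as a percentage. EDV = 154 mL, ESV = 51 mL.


SV = EDV - ESV = 154 - 51 = 103 mL
EF = SV/EDV * 100 = 103/154 * 100
EF = 66.88%


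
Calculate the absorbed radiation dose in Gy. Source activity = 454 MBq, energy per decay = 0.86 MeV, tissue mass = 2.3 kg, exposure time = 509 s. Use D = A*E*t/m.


A = 454 MBq = 4.5400e+08 Bq
E = 0.86 MeV = 1.37772e-13 J
D = A*E*t/m = 4.5400e+08*1.37772e-13*509/2.3
D = 0.01384 Gy


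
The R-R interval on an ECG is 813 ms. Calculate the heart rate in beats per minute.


HR = 60 / RR_interval(s)
RR = 813 ms = 0.813 s
HR = 60 / 0.813 = 73.8 bpm


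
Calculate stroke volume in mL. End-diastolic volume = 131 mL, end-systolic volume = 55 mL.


SV = EDV - ESV
SV = 131 - 55
SV = 76 mL


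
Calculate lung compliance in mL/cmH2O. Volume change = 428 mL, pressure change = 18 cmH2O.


C = dV / dP
C = 428 / 18
C = 23.78 mL/cmH2O


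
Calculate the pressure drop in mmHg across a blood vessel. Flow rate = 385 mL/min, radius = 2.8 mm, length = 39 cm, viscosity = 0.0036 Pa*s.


dP = 8*mu*L*Q / (pi*r^4)
Q = 385 mL/min = 6.41667e-06 m^3/s
dP = 373.237 Pa = 373.237 / 133.322 mmHg = 2.8 mmHg


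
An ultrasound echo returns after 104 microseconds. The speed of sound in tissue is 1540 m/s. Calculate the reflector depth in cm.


depth = c * t / 2
t = 104 us = 1.0400e-04 s
depth = 1540 * 1.0400e-04 / 2
depth = 0.08008 m = 8.008 cm


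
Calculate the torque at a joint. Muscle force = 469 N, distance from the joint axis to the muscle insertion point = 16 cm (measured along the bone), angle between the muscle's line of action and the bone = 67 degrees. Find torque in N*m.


Torque = F * d * sin(theta)   (moment arm = d*sin(theta))
d = 16 cm = 0.16 m
Torque = 469 * 0.16 * sin(67)
Torque = 69.07 N*m


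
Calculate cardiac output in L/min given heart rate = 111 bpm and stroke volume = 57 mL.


CO = HR * SV
CO = 111 * 57 / 1000
CO = 6.327 L/min


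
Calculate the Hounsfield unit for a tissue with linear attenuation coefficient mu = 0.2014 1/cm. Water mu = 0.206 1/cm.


HU = ((mu_tissue - mu_water) / mu_water) * 1000
HU = ((0.2014 - 0.206) / 0.206) * 1000
HU = -22.33


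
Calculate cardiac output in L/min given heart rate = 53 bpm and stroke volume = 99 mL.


CO = HR * SV
CO = 53 * 99 / 1000
CO = 5.247 L/min
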